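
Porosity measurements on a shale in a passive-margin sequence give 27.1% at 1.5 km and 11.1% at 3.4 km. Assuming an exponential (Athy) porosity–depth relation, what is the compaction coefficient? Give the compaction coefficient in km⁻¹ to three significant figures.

Athy: φ(z) = φ₀ e^(−βz) ⇒ φ₁/φ₂ = e^{β(z₂−z₁)} ⇒ β = ln(φ₁/φ₂)/(z₂−z₁)
β = ln(0.271/0.111) / (3.4 − 1.5) = ln(2.441) / 1.9 = 0.8926 / 1.9 = 0.4698 km⁻¹

0.470 km⁻¹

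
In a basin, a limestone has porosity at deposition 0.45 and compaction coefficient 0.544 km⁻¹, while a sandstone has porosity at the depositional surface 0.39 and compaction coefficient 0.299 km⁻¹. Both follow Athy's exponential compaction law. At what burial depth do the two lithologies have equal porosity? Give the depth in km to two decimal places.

0.58 km

Set phi₀ₐ e^(−βₐZ) = phi₀ᵦ e^(−βᵦZ) ⇒ ln(phi₀ₐ/phi₀ᵦ) = (βₐ − βᵦ)·Z
Z = ln(0.45/0.39) / (0.544 − 0.299) = 0.1431 / 0.245 = 0.584 km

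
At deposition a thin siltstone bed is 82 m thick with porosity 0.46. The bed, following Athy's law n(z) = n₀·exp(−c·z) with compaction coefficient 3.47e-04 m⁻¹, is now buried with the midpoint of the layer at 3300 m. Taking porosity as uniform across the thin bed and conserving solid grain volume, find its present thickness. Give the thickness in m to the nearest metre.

Working in km (1 km = 1000 m; c in km⁻¹ = c in m⁻¹ × 1000):
Porosity at 3.3 km: n = 0.46·exp(−0.347×3.3) = 0.1464
Solid-volume conservation: h(1−n) = h₀(1−n₀) ⇒ h = h₀·(1−n₀)/(1−n)
h = 0.082 × (1 − 0.46)/(1 − 0.1464) = 0.082 × 0.6326 = 0.0519 km

52 m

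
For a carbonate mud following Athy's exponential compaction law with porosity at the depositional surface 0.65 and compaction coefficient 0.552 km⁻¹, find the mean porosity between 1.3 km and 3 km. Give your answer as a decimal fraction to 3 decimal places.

⟨phi⟩ = (1/(d₂−d₁)) ∫ phi₀ e^(−kd) dd = phi₀·(e^(−k·d₁) − e^(−k·d₂)) / (k·(d₂−d₁))
e^(−0.552×1.3) = 0.4879; e^(−0.552×3) = 0.1909
⟨phi⟩ = 0.65 × (0.4879 − 0.1909) / (0.552 × 1.7) = 0.65 × 0.3165 = 0.2057

0.206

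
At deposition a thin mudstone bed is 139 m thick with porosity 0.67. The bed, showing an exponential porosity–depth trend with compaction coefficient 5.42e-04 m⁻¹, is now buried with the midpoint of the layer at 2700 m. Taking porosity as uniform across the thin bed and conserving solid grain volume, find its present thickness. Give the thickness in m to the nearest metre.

54 m

Working in km (1 km = 1000 m; β in km⁻¹ = β in m⁻¹ × 1000):
Porosity at 2.7 km: φ = 0.67·exp(−0.542×2.7) = 0.1551
Solid-volume conservation: h(1−φ) = h₀(1−φ₀) ⇒ h = h₀·(1−φ₀)/(1−φ)
h = 0.139 × (1 − 0.67)/(1 − 0.1551) = 0.139 × 0.3906 = 0.0543 km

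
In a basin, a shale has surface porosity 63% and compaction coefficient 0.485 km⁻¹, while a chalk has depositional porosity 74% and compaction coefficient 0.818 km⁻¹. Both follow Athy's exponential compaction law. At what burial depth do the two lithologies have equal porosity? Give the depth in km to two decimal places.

0.48 km

Set φ₀ₐ e^(−cₐz) = φ₀ᵦ e^(−cᵦz) ⇒ ln(φ₀ₐ/φ₀ᵦ) = (cₐ − cᵦ)·z
z = ln(0.63/0.74) / (0.485 − 0.818) = -0.1609 / -0.333 = 0.483 km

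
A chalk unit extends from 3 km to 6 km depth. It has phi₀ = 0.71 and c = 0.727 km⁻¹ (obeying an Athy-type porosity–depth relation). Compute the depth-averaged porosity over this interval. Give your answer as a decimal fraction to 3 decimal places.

0.033

⟨phi⟩ = (1/(Z₂−Z₁)) ∫ phi₀ e^(−cZ) dZ = phi₀·(e^(−c·Z₁) − e^(−c·Z₂)) / (c·(Z₂−Z₁))
e^(−0.727×3) = 0.1129; e^(−0.727×6) = 0.0128
⟨phi⟩ = 0.71 × (0.1129 − 0.0128) / (0.727 × 3) = 0.71 × 0.0459 = 0.0326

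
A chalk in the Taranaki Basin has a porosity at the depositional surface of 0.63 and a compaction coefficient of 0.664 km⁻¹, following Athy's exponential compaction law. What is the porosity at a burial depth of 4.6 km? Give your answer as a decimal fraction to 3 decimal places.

n = n₀·exp(−k·Z) = 0.63 × exp(−0.664 × 4.6) = 0.63 × exp(−3.054)
  = 0.63 × 0.0472 = 0.0297

0.030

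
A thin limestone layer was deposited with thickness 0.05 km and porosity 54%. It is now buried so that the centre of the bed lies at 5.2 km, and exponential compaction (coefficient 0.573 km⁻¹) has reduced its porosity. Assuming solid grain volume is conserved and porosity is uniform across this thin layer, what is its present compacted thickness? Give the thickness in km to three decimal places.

Porosity at 5.2 km: phi = 0.54·exp(−0.573×5.2) = 0.0274
Solid-volume conservation: h(1−phi) = h₀(1−phi₀) ⇒ h = h₀·(1−phi₀)/(1−phi)
h = 0.05 × (1 − 0.54)/(1 − 0.0274) = 0.05 × 0.4730 = 0.0236 km

0.024 km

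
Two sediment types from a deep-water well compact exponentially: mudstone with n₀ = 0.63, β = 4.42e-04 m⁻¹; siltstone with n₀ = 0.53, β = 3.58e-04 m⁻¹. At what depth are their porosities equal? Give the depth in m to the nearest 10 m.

Working in km (1 km = 1000 m; β in km⁻¹ = β in m⁻¹ × 1000):
Set n₀ₐ e^(−βₐd) = n₀ᵦ e^(−βᵦd) ⇒ ln(n₀ₐ/n₀ᵦ) = (βₐ − βᵦ)·d
d = ln(0.63/0.53) / (0.442 − 0.358) = 0.1728 / 0.084 = 2.058 km

2060 m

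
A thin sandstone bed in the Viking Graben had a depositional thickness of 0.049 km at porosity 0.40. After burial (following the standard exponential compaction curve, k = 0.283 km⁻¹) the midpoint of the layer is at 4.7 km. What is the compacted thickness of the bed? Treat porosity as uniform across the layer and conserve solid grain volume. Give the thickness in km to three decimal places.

Porosity at 4.7 km: n = 0.4·exp(−0.283×4.7) = 0.1058
Solid-volume conservation: h(1−n) = h₀(1−n₀) ⇒ h = h₀·(1−n₀)/(1−n)
h = 0.049 × (1 − 0.4)/(1 − 0.1058) = 0.049 × 0.6710 = 0.0329 km

0.033 km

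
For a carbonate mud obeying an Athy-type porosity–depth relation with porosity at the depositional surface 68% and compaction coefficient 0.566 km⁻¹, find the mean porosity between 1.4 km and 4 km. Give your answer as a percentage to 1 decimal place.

⟨phi⟩ = (1/(d₂−d₁)) ∫ phi₀ e^(−kd) dd = phi₀·(e^(−k·d₁) − e^(−k·d₂)) / (k·(d₂−d₁))
e^(−0.566×1.4) = 0.4528; e^(−0.566×4) = 0.1039
⟨phi⟩ = 0.68 × (0.4528 − 0.1039) / (0.566 × 2.6) = 0.68 × 0.2370 = 0.1612

16.1%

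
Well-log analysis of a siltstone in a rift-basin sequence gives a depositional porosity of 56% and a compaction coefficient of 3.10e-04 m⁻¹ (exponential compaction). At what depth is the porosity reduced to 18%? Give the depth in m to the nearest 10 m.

Working in km (1 km = 1000 m; k in km⁻¹ = k in m⁻¹ × 1000):
Invert Athy's law: d = ln(n₀/n) / k
d = ln(0.56/0.18) / 0.31 = ln(3.111) / 0.31 = 1.1350 / 0.31 = 3.661 km

3660 m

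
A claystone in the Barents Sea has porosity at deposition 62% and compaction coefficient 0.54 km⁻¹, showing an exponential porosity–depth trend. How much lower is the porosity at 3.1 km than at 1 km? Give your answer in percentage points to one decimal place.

phi(1) = 0.62·e^(−0.54×1) = 0.3613
phi(3.1) = 0.62·e^(−0.54×3.1) = 0.1162
Δphi = 0.3613 − 0.1162 = 0.2451

24.5 percentage points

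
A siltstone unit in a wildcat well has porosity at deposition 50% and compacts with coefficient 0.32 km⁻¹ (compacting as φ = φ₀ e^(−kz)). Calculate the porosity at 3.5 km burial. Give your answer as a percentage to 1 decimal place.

φ = φ₀·exp(−k·z) = 0.5 × exp(−0.32 × 3.5) = 0.5 × exp(−1.12)
  = 0.5 × 0.3263 = 0.1631

16.3%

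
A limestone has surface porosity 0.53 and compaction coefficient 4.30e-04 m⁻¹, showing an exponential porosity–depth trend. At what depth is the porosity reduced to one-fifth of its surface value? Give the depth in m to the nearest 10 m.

Working in km (1 km = 1000 m; c in km⁻¹ = c in m⁻¹ × 1000):
n/n₀ = 1/5 ⇒ exp(−c·Z) = 1/5 ⇒ Z = ln(5) / c
Z = 1.6094 / 0.43 = 3.743 km

3740 m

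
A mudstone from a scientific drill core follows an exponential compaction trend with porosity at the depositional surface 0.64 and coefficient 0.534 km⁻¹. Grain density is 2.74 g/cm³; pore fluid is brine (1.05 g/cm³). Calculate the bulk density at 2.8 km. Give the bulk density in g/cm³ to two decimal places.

2.50 g/cm³

Porosity at depth: phi = 0.64·exp(−0.534×2.8) = 0.64×0.2242 = 0.1435
Bulk density: ρ_b = (1−phi)ρ_g + phi·ρ_f = 0.8565×2.74 + 0.1435×1.05
       = 2.347 + 0.151 = 2.498 g/cm³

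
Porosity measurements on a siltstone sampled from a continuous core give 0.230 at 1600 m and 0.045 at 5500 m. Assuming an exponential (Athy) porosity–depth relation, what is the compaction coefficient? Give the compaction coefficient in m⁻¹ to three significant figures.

0.000418 m⁻¹

Working in km (1 km = 1000 m; c in km⁻¹ = c in m⁻¹ × 1000):
Athy: φ(z) = φ₀ e^(−cz) ⇒ φ₁/φ₂ = e^{c(z₂−z₁)} ⇒ c = ln(φ₁/φ₂)/(z₂−z₁)
c = ln(0.23/0.045) / (5.5 − 1.6) = ln(5.111) / 3.9 = 1.6314 / 3.9 = 0.4183 km⁻¹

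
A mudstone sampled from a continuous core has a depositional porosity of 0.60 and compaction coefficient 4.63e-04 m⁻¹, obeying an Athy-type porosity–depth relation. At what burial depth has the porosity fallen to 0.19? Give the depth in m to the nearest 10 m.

2480 m

Working in km (1 km = 1000 m; k in km⁻¹ = k in m⁻¹ × 1000):
Invert Athy's law: d = ln(n₀/n) / k
d = ln(0.6/0.19) / 0.463 = ln(3.158) / 0.463 = 1.1499 / 0.463 = 2.484 km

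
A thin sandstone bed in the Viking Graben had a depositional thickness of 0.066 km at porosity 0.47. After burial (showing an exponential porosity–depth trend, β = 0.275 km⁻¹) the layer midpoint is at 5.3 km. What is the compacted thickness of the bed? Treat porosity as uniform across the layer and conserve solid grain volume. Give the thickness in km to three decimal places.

Porosity at 5.3 km: φ = 0.47·exp(−0.275×5.3) = 0.1094
Solid-volume conservation: h(1−φ) = h₀(1−φ₀) ⇒ h = h₀·(1−φ₀)/(1−φ)
h = 0.066 × (1 − 0.47)/(1 − 0.1094) = 0.066 × 0.5951 = 0.0393 km

0.039 km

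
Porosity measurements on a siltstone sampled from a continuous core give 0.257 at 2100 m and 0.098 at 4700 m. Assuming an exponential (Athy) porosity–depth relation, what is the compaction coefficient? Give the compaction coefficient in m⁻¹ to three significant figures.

0.000371 m⁻¹

Working in km (1 km = 1000 m; β in km⁻¹ = β in m⁻¹ × 1000):
Athy: phi(z) = phi₀ e^(−βz) ⇒ phi₁/phi₂ = e^{β(z₂−z₁)} ⇒ β = ln(phi₁/phi₂)/(z₂−z₁)
β = ln(0.257/0.098) / (4.7 − 2.1) = ln(2.622) / 2.6 = 0.9641 / 2.6 = 0.3708 km⁻¹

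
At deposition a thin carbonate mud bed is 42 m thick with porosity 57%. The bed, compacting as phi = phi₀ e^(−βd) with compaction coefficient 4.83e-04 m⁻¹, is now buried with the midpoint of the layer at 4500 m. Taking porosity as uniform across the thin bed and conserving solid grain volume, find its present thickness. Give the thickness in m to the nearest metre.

19 m

Working in km (1 km = 1000 m; β in km⁻¹ = β in m⁻¹ × 1000):
Porosity at 4.5 km: phi = 0.57·exp(−0.483×4.5) = 0.0649
Solid-volume conservation: h(1−phi) = h₀(1−phi₀) ⇒ h = h₀·(1−phi₀)/(1−phi)
h = 0.042 × (1 − 0.57)/(1 − 0.0649) = 0.042 × 0.4598 = 0.0193 km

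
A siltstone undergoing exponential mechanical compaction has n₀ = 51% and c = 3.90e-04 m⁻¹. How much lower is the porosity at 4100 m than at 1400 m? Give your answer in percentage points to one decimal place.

Working in km (1 km = 1000 m; c in km⁻¹ = c in m⁻¹ × 1000):
n(1.4) = 0.51·e^(−0.39×1.4) = 0.2954
n(4.1) = 0.51·e^(−0.39×4.1) = 0.1031
Δn = 0.2954 − 0.1031 = 0.1924

19.2 percentage points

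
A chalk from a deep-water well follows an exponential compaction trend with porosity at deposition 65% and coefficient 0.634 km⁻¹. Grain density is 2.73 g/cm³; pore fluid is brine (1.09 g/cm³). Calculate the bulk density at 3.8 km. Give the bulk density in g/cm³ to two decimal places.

2.63 g/cm³

Porosity at depth: φ = 0.65·exp(−0.634×3.8) = 0.65×0.0899 = 0.0584
Bulk density: ρ_b = (1−φ)ρ_g + φ·ρ_f = 0.9416×2.73 + 0.0584×1.09
       = 2.570 + 0.064 = 2.634 g/cm³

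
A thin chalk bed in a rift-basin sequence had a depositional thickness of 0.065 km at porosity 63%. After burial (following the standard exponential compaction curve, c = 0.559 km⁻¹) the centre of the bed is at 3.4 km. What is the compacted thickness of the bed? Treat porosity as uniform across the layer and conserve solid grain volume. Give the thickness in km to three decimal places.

Porosity at 3.4 km: phi = 0.63·exp(−0.559×3.4) = 0.0942
Solid-volume conservation: h(1−phi) = h₀(1−phi₀) ⇒ h = h₀·(1−phi₀)/(1−phi)
h = 0.065 × (1 − 0.63)/(1 − 0.0942) = 0.065 × 0.4085 = 0.0266 km

0.027 km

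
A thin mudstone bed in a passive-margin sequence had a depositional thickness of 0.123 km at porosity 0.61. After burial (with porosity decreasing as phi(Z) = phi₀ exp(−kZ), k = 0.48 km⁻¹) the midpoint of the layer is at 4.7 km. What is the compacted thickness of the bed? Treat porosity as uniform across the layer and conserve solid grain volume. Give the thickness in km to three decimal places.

Porosity at 4.7 km: phi = 0.61·exp(−0.48×4.7) = 0.0639
Solid-volume conservation: h(1−phi) = h₀(1−phi₀) ⇒ h = h₀·(1−phi₀)/(1−phi)
h = 0.123 × (1 − 0.61)/(1 − 0.0639) = 0.123 × 0.4166 = 0.0512 km

0.051 km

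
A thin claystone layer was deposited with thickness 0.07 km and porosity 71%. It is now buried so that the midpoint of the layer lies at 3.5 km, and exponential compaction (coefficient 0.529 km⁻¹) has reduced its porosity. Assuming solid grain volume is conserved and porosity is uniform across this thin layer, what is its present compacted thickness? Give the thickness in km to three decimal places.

Porosity at 3.5 km: φ = 0.71·exp(−0.529×3.5) = 0.1115
Solid-volume conservation: h(1−φ) = h₀(1−φ₀) ⇒ h = h₀·(1−φ₀)/(1−φ)
h = 0.07 × (1 − 0.71)/(1 − 0.1115) = 0.07 × 0.3264 = 0.0228 km

0.023 km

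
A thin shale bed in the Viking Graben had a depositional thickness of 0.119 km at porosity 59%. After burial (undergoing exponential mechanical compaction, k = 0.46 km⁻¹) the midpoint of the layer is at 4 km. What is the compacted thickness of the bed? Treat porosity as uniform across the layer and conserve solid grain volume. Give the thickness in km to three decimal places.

Porosity at 4 km: phi = 0.59·exp(−0.46×4) = 0.0937
Solid-volume conservation: h(1−phi) = h₀(1−phi₀) ⇒ h = h₀·(1−phi₀)/(1−phi)
h = 0.119 × (1 − 0.59)/(1 − 0.0937) = 0.119 × 0.4524 = 0.0538 km

0.054 km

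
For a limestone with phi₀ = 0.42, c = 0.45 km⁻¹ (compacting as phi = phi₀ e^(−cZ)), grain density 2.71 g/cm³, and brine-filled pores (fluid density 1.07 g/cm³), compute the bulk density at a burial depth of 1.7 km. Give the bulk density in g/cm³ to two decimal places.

2.39 g/cm³

Porosity at depth: phi = 0.42·exp(−0.45×1.7) = 0.42×0.4653 = 0.1954
Bulk density: ρ_b = (1−phi)ρ_g + phi·ρ_f = 0.8046×2.71 + 0.1954×1.07
       = 2.180 + 0.209 = 2.389 g/cm³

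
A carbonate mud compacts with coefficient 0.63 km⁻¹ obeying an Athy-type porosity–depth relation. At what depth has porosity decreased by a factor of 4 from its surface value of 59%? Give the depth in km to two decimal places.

φ/φ₀ = 1/4 ⇒ exp(−c·Z) = 1/4 ⇒ Z = ln(4) / c
Z = 1.3863 / 0.63 = 2.200 km

2.20 km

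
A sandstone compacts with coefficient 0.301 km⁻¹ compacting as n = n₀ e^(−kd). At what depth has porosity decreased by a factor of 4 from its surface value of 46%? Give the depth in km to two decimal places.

4.61 km

n/n₀ = 1/4 ⇒ exp(−k·d) = 1/4 ⇒ d = ln(4) / k
d = 1.3863 / 0.301 = 4.606 km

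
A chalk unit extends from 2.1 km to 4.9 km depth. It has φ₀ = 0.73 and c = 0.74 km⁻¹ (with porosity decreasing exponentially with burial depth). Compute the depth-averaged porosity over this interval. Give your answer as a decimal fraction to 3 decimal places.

0.065

⟨φ⟩ = (1/(d₂−d₁)) ∫ φ₀ e^(−cd) dd = φ₀·(e^(−c·d₁) − e^(−c·d₂)) / (c·(d₂−d₁))
e^(−0.74×2.1) = 0.2114; e^(−0.74×4.9) = 0.0266
⟨φ⟩ = 0.73 × (0.2114 − 0.0266) / (0.74 × 2.8) = 0.73 × 0.0892 = 0.0651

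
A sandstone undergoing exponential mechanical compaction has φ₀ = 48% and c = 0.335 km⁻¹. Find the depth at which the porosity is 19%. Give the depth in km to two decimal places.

2.77 km

Invert Athy's law: d = ln(φ₀/φ) / c
d = ln(0.48/0.19) / 0.335 = ln(2.526) / 0.335 = 0.9268 / 0.335 = 2.766 km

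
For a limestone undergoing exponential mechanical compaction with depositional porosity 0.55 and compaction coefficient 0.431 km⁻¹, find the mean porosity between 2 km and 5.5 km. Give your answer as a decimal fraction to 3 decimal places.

0.120

⟨phi⟩ = (1/(z₂−z₁)) ∫ phi₀ e^(−cz) dz = phi₀·(e^(−c·z₁) − e^(−c·z₂)) / (c·(z₂−z₁))
e^(−0.431×2) = 0.4223; e^(−0.431×5.5) = 0.0934
⟨phi⟩ = 0.55 × (0.4223 − 0.0934) / (0.431 × 3.5) = 0.55 × 0.2180 = 0.1199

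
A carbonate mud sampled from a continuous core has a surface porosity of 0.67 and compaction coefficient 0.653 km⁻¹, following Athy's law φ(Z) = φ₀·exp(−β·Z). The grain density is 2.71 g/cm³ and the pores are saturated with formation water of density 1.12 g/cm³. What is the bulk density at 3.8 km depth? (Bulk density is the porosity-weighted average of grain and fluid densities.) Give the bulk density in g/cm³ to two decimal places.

Porosity at depth: φ = 0.67·exp(−0.653×3.8) = 0.67×0.0836 = 0.0560
Bulk density: ρ_b = (1−φ)ρ_g + φ·ρ_f = 0.9440×2.71 + 0.0560×1.12
       = 2.558 + 0.063 = 2.621 g/cm³

2.62 g/cm³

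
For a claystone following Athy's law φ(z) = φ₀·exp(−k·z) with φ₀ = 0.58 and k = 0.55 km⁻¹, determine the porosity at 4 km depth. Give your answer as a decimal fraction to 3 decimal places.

0.064

φ = φ₀·exp(−k·z) = 0.58 × exp(−0.55 × 4) = 0.58 × exp(−2.2)
  = 0.58 × 0.1108 = 0.0643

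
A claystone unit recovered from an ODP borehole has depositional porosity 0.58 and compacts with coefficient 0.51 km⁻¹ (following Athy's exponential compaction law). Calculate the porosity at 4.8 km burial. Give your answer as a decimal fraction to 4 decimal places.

0.0502

φ = φ₀·exp(−β·z) = 0.58 × exp(−0.51 × 4.8) = 0.58 × exp(−2.448)
  = 0.58 × 0.0865 = 0.0502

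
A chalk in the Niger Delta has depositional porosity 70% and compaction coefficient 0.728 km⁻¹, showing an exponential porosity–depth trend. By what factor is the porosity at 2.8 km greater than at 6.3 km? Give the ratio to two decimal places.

n(z₁)/n(z₂) = e^(−k·z₁)/e^(−k·z₂) = e^{k(z₂−z₁)}
= exp(0.728 × 3.5) = exp(2.548) = 12.7815

12.78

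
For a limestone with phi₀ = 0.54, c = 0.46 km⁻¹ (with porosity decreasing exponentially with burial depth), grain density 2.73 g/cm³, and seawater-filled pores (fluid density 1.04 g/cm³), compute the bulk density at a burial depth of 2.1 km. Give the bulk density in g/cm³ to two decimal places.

Porosity at depth: phi = 0.54·exp(−0.46×2.1) = 0.54×0.3806 = 0.2055
Bulk density: ρ_b = (1−phi)ρ_g + phi·ρ_f = 0.7945×2.73 + 0.2055×1.04
       = 2.169 + 0.214 = 2.383 g/cm³

2.38 g/cm³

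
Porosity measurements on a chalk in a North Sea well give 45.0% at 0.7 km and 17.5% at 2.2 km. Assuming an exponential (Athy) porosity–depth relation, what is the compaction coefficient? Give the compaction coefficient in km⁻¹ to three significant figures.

Athy: φ(Z) = φ₀ e^(−kZ) ⇒ φ₁/φ₂ = e^{k(Z₂−Z₁)} ⇒ k = ln(φ₁/φ₂)/(Z₂−Z₁)
k = ln(0.45/0.175) / (2.2 − 0.7) = ln(2.571) / 1.5 = 0.9445 / 1.5 = 0.6296 km⁻¹

0.630 km⁻¹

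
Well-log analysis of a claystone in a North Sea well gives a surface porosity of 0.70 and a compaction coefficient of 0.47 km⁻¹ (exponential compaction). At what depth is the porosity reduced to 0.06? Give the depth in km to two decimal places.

Invert Athy's law: z = ln(φ₀/φ) / β
z = ln(0.7/0.06) / 0.47 = ln(11.67) / 0.47 = 2.4567 / 0.47 = 5.227 km

5.23 km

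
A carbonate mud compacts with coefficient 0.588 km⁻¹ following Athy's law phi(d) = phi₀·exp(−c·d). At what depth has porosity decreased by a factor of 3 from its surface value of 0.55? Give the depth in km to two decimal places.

1.87 km

phi/phi₀ = 1/3 ⇒ exp(−c·d) = 1/3 ⇒ d = ln(3) / c
d = 1.0986 / 0.588 = 1.868 km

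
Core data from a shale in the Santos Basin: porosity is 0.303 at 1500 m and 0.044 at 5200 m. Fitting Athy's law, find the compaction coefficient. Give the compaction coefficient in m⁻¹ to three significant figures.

Working in km (1 km = 1000 m; k in km⁻¹ = k in m⁻¹ × 1000):
Athy: n(Z) = n₀ e^(−kZ) ⇒ n₁/n₂ = e^{k(Z₂−Z₁)} ⇒ k = ln(n₁/n₂)/(Z₂−Z₁)
k = ln(0.303/0.044) / (5.2 − 1.5) = ln(6.886) / 3.7 = 1.9295 / 3.7 = 0.5215 km⁻¹

0.000521 m⁻¹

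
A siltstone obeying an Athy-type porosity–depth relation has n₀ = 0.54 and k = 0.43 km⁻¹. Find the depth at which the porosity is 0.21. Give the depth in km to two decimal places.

2.20 km

Invert Athy's law: z = ln(n₀/n) / k
z = ln(0.54/0.21) / 0.43 = ln(2.571) / 0.43 = 0.9445 / 0.43 = 2.196 km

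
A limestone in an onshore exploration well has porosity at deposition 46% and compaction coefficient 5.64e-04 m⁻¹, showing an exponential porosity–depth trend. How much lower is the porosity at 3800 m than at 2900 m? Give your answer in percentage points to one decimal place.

3.6 percentage points

Working in km (1 km = 1000 m; k in km⁻¹ = k in m⁻¹ × 1000):
n(2.9) = 0.46·e^(−0.564×2.9) = 0.0896
n(3.8) = 0.46·e^(−0.564×3.8) = 0.0539
Δn = 0.0896 − 0.0539 = 0.0357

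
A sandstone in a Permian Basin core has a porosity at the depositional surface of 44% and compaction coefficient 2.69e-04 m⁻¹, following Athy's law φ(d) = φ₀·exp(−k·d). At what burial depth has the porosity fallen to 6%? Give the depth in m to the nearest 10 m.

7410 m

Working in km (1 km = 1000 m; k in km⁻¹ = k in m⁻¹ × 1000):
Invert Athy's law: d = ln(φ₀/φ) / k
d = ln(0.44/0.06) / 0.269 = ln(7.333) / 0.269 = 1.9924 / 0.269 = 7.407 km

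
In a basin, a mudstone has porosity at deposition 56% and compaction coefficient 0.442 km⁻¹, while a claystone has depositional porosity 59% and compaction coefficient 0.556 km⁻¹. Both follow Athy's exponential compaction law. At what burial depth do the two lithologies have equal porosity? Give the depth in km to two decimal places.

Set φ₀ₐ e^(−βₐd) = φ₀ᵦ e^(−βᵦd) ⇒ ln(φ₀ₐ/φ₀ᵦ) = (βₐ − βᵦ)·d
d = ln(0.56/0.59) / (0.442 − 0.556) = -0.0522 / -0.114 = 0.458 km

0.46 km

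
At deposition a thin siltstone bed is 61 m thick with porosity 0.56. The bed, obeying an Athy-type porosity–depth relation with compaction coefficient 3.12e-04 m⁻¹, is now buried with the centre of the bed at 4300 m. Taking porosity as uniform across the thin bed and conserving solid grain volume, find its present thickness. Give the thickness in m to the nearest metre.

Working in km (1 km = 1000 m; k in km⁻¹ = k in m⁻¹ × 1000):
Porosity at 4.3 km: phi = 0.56·exp(−0.312×4.3) = 0.1464
Solid-volume conservation: h(1−phi) = h₀(1−phi₀) ⇒ h = h₀·(1−phi₀)/(1−phi)
h = 0.061 × (1 − 0.56)/(1 − 0.1464) = 0.061 × 0.5155 = 0.0314 km

31 m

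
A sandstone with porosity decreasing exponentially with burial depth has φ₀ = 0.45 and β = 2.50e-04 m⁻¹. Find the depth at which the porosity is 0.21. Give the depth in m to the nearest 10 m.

Working in km (1 km = 1000 m; β in km⁻¹ = β in m⁻¹ × 1000):
Invert Athy's law: Z = ln(φ₀/φ) / β
Z = ln(0.45/0.21) / 0.25 = ln(2.143) / 0.25 = 0.7621 / 0.25 = 3.049 km

3050 m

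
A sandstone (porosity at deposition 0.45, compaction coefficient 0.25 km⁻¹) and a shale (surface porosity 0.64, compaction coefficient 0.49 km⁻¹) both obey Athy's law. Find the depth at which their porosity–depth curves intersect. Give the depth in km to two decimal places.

1.47 km

Set φ₀ₐ e^(−kₐz) = φ₀ᵦ e^(−kᵦz) ⇒ ln(φ₀ₐ/φ₀ᵦ) = (kₐ − kᵦ)·z
z = ln(0.45/0.64) / (0.25 − 0.49) = -0.3522 / -0.24 = 1.468 km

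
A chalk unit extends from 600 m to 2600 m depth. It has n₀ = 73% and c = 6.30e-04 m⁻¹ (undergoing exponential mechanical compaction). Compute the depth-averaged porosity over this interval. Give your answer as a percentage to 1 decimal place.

28.4%

Working in km (1 km = 1000 m; c in km⁻¹ = c in m⁻¹ × 1000):
⟨n⟩ = (1/(Z₂−Z₁)) ∫ n₀ e^(−cZ) dZ = n₀·(e^(−c·Z₁) − e^(−c·Z₂)) / (c·(Z₂−Z₁))
e^(−0.63×0.6) = 0.6852; e^(−0.63×2.6) = 0.1944
⟨n⟩ = 0.73 × (0.6852 − 0.1944) / (0.63 × 2) = 0.73 × 0.3896 = 0.2844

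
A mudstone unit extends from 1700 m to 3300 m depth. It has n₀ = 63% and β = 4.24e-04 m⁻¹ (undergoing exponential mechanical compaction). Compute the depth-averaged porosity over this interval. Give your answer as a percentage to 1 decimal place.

22.2%

Working in km (1 km = 1000 m; β in km⁻¹ = β in m⁻¹ × 1000):
⟨n⟩ = (1/(z₂−z₁)) ∫ n₀ e^(−βz) dz = n₀·(e^(−β·z₁) − e^(−β·z₂)) / (β·(z₂−z₁))
e^(−0.424×1.7) = 0.4864; e^(−0.424×3.3) = 0.2468
⟨n⟩ = 0.63 × (0.4864 − 0.2468) / (0.424 × 1.6) = 0.63 × 0.3531 = 0.2225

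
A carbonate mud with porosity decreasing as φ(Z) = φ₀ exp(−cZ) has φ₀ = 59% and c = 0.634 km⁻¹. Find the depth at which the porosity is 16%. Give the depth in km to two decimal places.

2.06 km

Invert Athy's law: Z = ln(φ₀/φ) / c
Z = ln(0.59/0.16) / 0.634 = ln(3.687) / 0.634 = 1.3049 / 0.634 = 2.058 km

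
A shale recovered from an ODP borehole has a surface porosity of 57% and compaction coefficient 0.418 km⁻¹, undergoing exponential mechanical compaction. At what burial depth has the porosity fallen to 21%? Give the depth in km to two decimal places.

2.39 km

Invert Athy's law: z = ln(φ₀/φ) / c
z = ln(0.57/0.21) / 0.418 = ln(2.714) / 0.418 = 0.9985 / 0.418 = 2.389 km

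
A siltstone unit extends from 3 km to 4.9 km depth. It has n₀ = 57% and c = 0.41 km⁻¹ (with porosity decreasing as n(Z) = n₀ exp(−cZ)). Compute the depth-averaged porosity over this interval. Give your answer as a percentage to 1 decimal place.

11.6%

⟨n⟩ = (1/(Z₂−Z₁)) ∫ n₀ e^(−cZ) dZ = n₀·(e^(−c·Z₁) − e^(−c·Z₂)) / (c·(Z₂−Z₁))
e^(−0.41×3) = 0.2923; e^(−0.41×4.9) = 0.1341
⟨n⟩ = 0.57 × (0.2923 − 0.1341) / (0.41 × 1.9) = 0.57 × 0.2030 = 0.1157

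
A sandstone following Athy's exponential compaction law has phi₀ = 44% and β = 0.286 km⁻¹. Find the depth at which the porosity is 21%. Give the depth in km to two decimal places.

2.59 km

Invert Athy's law: z = ln(phi₀/phi) / β
z = ln(0.44/0.21) / 0.286 = ln(2.095) / 0.286 = 0.7397 / 0.286 = 2.586 km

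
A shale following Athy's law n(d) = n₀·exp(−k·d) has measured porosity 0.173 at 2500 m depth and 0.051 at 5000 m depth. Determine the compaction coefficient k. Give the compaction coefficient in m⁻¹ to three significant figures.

Working in km (1 km = 1000 m; k in km⁻¹ = k in m⁻¹ × 1000):
Athy: n(d) = n₀ e^(−kd) ⇒ n₁/n₂ = e^{k(d₂−d₁)} ⇒ k = ln(n₁/n₂)/(d₂−d₁)
k = ln(0.173/0.051) / (5 − 2.5) = ln(3.392) / 2.5 = 1.2215 / 2.5 = 0.4886 km⁻¹

0.000489 m⁻¹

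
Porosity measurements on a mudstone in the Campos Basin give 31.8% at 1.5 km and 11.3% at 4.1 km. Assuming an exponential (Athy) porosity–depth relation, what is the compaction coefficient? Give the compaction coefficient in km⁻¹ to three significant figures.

0.398 km⁻¹

Athy: n(z) = n₀ e^(−cz) ⇒ n₁/n₂ = e^{c(z₂−z₁)} ⇒ c = ln(n₁/n₂)/(z₂−z₁)
c = ln(0.318/0.113) / (4.1 − 1.5) = ln(2.814) / 2.6 = 1.0347 / 2.6 = 0.3979 km⁻¹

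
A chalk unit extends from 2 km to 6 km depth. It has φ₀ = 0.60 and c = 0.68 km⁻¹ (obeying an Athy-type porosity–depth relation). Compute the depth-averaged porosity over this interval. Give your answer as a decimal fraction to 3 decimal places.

0.053

⟨φ⟩ = (1/(Z₂−Z₁)) ∫ φ₀ e^(−cZ) dZ = φ₀·(e^(−c·Z₁) − e^(−c·Z₂)) / (c·(Z₂−Z₁))
e^(−0.68×2) = 0.2567; e^(−0.68×6) = 0.0169
⟨φ⟩ = 0.6 × (0.2567 − 0.0169) / (0.68 × 4) = 0.6 × 0.0881 = 0.0529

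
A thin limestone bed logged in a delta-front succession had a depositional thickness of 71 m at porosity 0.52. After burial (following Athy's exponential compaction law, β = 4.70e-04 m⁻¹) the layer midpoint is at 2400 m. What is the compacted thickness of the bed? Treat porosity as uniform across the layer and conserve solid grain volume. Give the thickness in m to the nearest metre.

41 m

Working in km (1 km = 1000 m; β in km⁻¹ = β in m⁻¹ × 1000):
Porosity at 2.4 km: n = 0.52·exp(−0.47×2.4) = 0.1683
Solid-volume conservation: h(1−n) = h₀(1−n₀) ⇒ h = h₀·(1−n₀)/(1−n)
h = 0.071 × (1 − 0.52)/(1 − 0.1683) = 0.071 × 0.5771 = 0.0410 km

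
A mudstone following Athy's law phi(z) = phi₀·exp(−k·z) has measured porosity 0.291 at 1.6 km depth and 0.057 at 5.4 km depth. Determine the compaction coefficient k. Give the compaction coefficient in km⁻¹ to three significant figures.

0.429 km⁻¹

Athy: phi(z) = phi₀ e^(−kz) ⇒ phi₁/phi₂ = e^{k(z₂−z₁)} ⇒ k = ln(phi₁/phi₂)/(z₂−z₁)
k = ln(0.291/0.057) / (5.4 − 1.6) = ln(5.105) / 3.8 = 1.6303 / 3.8 = 0.429 km⁻¹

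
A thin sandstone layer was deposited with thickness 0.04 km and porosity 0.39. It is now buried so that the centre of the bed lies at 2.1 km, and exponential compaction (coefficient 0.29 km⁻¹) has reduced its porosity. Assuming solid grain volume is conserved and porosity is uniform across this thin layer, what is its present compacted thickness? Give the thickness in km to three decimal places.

0.031 km

Porosity at 2.1 km: n = 0.39·exp(−0.29×2.1) = 0.2121
Solid-volume conservation: h(1−n) = h₀(1−n₀) ⇒ h = h₀·(1−n₀)/(1−n)
h = 0.04 × (1 − 0.39)/(1 − 0.2121) = 0.04 × 0.7742 = 0.0310 km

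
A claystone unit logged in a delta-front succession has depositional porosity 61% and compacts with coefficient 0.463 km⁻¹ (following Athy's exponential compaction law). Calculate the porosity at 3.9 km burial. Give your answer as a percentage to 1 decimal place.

10.0%

phi = phi₀·exp(−β·d) = 0.61 × exp(−0.463 × 3.9) = 0.61 × exp(−1.806)
  = 0.61 × 0.1644 = 0.1003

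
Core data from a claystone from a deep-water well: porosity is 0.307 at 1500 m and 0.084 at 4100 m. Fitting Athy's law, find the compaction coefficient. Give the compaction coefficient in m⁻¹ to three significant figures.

0.000498 m⁻¹

Working in km (1 km = 1000 m; c in km⁻¹ = c in m⁻¹ × 1000):
Athy: φ(d) = φ₀ e^(−cd) ⇒ φ₁/φ₂ = e^{c(d₂−d₁)} ⇒ c = ln(φ₁/φ₂)/(d₂−d₁)
c = ln(0.307/0.084) / (4.1 − 1.5) = ln(3.655) / 2.6 = 1.2960 / 2.6 = 0.4985 km⁻¹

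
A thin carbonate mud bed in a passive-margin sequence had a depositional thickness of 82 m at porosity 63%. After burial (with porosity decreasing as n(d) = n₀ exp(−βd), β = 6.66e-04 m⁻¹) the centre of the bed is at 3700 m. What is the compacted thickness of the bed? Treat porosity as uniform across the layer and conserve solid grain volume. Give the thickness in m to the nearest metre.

32 m

Working in km (1 km = 1000 m; β in km⁻¹ = β in m⁻¹ × 1000):
Porosity at 3.7 km: n = 0.63·exp(−0.666×3.7) = 0.0536
Solid-volume conservation: h(1−n) = h₀(1−n₀) ⇒ h = h₀·(1−n₀)/(1−n)
h = 0.082 × (1 − 0.63)/(1 − 0.0536) = 0.082 × 0.3910 = 0.0321 km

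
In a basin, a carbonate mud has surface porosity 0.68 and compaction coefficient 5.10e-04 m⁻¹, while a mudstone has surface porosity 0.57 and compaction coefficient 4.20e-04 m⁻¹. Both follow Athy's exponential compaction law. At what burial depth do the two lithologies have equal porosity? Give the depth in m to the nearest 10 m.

1960 m

Working in km (1 km = 1000 m; β in km⁻¹ = β in m⁻¹ × 1000):
Set phi₀ₐ e^(−βₐd) = phi₀ᵦ e^(−βᵦd) ⇒ ln(phi₀ₐ/phi₀ᵦ) = (βₐ − βᵦ)·d
d = ln(0.68/0.57) / (0.51 − 0.42) = 0.1765 / 0.09 = 1.961 km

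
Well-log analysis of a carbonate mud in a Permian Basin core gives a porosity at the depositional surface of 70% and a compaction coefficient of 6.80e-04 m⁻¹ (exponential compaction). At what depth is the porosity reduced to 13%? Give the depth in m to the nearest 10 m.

2480 m

Working in km (1 km = 1000 m; k in km⁻¹ = k in m⁻¹ × 1000):
Invert Athy's law: Z = ln(phi₀/phi) / k
Z = ln(0.7/0.13) / 0.68 = ln(5.385) / 0.68 = 1.6835 / 0.68 = 2.476 km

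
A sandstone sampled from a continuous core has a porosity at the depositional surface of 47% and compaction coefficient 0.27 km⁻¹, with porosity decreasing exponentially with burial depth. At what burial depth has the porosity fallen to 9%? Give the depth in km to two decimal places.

Invert Athy's law: Z = ln(n₀/n) / k
Z = ln(0.47/0.09) / 0.27 = ln(5.222) / 0.27 = 1.6529 / 0.27 = 6.122 km

6.12 km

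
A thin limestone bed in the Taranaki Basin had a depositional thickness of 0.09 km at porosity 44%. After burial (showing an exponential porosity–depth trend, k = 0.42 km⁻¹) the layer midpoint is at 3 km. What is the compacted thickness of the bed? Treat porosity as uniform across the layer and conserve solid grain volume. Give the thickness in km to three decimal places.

Porosity at 3 km: φ = 0.44·exp(−0.42×3) = 0.1248
Solid-volume conservation: h(1−φ) = h₀(1−φ₀) ⇒ h = h₀·(1−φ₀)/(1−φ)
h = 0.09 × (1 − 0.44)/(1 − 0.1248) = 0.09 × 0.6399 = 0.0576 km

0.058 km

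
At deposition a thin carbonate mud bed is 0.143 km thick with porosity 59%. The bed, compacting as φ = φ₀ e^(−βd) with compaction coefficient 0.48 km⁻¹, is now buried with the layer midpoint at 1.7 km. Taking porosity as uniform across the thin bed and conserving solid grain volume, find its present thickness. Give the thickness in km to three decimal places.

Porosity at 1.7 km: φ = 0.59·exp(−0.48×1.7) = 0.2609
Solid-volume conservation: h(1−φ) = h₀(1−φ₀) ⇒ h = h₀·(1−φ₀)/(1−φ)
h = 0.143 × (1 − 0.59)/(1 − 0.2609) = 0.143 × 0.5547 = 0.0793 km

0.079 km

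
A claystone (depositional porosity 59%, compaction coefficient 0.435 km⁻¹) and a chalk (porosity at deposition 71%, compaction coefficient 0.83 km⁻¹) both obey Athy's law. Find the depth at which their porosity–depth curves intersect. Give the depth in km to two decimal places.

Set φ₀ₐ e^(−βₐd) = φ₀ᵦ e^(−βᵦd) ⇒ ln(φ₀ₐ/φ₀ᵦ) = (βₐ − βᵦ)·d
d = ln(0.59/0.71) / (0.435 − 0.83) = -0.1851 / -0.395 = 0.469 km

0.47 km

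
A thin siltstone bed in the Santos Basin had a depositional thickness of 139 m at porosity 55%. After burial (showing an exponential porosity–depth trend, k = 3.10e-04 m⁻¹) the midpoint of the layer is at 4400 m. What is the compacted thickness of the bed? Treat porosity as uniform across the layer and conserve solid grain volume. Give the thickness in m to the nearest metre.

Working in km (1 km = 1000 m; k in km⁻¹ = k in m⁻¹ × 1000):
Porosity at 4.4 km: φ = 0.55·exp(−0.31×4.4) = 0.1406
Solid-volume conservation: h(1−φ) = h₀(1−φ₀) ⇒ h = h₀·(1−φ₀)/(1−φ)
h = 0.139 × (1 − 0.55)/(1 − 0.1406) = 0.139 × 0.5236 = 0.0728 km

73 m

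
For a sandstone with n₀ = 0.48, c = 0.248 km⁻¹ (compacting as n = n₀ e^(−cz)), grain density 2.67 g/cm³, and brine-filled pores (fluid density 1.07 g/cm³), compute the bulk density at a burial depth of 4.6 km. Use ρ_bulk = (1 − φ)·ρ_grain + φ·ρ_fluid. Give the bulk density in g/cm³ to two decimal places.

Porosity at depth: n = 0.48·exp(−0.248×4.6) = 0.48×0.3196 = 0.1534
Bulk density: ρ_b = (1−n)ρ_g + n·ρ_f = 0.8466×2.67 + 0.1534×1.07
       = 2.260 + 0.164 = 2.425 g/cm³

2.42 g/cm³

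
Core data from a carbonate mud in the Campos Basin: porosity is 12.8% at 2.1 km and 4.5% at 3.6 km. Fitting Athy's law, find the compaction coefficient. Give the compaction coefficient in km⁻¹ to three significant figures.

0.697 km⁻¹

Athy: phi(z) = phi₀ e^(−βz) ⇒ phi₁/phi₂ = e^{β(z₂−z₁)} ⇒ β = ln(phi₁/phi₂)/(z₂−z₁)
β = ln(0.128/0.045) / (3.6 − 2.1) = ln(2.844) / 1.5 = 1.0454 / 1.5 = 0.6969 km⁻¹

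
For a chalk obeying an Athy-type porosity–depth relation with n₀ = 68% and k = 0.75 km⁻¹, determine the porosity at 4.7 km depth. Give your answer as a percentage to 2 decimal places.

n = n₀·exp(−k·Z) = 0.68 × exp(−0.75 × 4.7) = 0.68 × exp(−3.525)
  = 0.68 × 0.0295 = 0.0200

2.00%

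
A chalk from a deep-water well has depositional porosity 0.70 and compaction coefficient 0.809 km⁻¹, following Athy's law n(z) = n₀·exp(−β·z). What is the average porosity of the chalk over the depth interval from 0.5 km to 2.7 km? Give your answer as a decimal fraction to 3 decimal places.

0.218

⟨n⟩ = (1/(z₂−z₁)) ∫ n₀ e^(−βz) dz = n₀·(e^(−β·z₁) − e^(−β·z₂)) / (β·(z₂−z₁))
e^(−0.809×0.5) = 0.6673; e^(−0.809×2.7) = 0.1126
⟨n⟩ = 0.7 × (0.6673 − 0.1126) / (0.809 × 2.2) = 0.7 × 0.3117 = 0.2182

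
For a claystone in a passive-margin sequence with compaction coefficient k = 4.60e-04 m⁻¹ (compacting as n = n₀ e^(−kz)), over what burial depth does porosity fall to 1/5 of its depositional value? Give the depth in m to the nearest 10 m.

3500 m

Working in km (1 km = 1000 m; k in km⁻¹ = k in m⁻¹ × 1000):
n/n₀ = 1/5 ⇒ exp(−k·z) = 1/5 ⇒ z = ln(5) / k
z = 1.6094 / 0.46 = 3.499 km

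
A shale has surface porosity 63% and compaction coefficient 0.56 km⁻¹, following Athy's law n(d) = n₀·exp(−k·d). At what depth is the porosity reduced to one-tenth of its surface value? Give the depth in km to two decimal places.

n/n₀ = 1/10 ⇒ exp(−k·d) = 1/10 ⇒ d = ln(10) / k
d = 2.3026 / 0.56 = 4.112 km

4.11 km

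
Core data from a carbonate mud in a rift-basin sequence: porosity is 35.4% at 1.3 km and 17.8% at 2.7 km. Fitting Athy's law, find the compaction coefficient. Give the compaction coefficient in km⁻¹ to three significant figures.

0.491 km⁻¹

Athy: n(d) = n₀ e^(−βd) ⇒ n₁/n₂ = e^{β(d₂−d₁)} ⇒ β = ln(n₁/n₂)/(d₂−d₁)
β = ln(0.354/0.178) / (2.7 − 1.3) = ln(1.989) / 1.4 = 0.6875 / 1.4 = 0.4911 km⁻¹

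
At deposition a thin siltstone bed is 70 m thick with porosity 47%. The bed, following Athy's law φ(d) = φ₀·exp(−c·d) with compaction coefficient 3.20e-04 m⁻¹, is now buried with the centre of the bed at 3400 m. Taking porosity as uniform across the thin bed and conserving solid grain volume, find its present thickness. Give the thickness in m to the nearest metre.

44 m

Working in km (1 km = 1000 m; c in km⁻¹ = c in m⁻¹ × 1000):
Porosity at 3.4 km: φ = 0.47·exp(−0.32×3.4) = 0.1583
Solid-volume conservation: h(1−φ) = h₀(1−φ₀) ⇒ h = h₀·(1−φ₀)/(1−φ)
h = 0.07 × (1 − 0.47)/(1 − 0.1583) = 0.07 × 0.6297 = 0.0441 km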